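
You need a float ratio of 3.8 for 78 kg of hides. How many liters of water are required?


Water = hide weight x target ratio
Water = 78 x 3.8 = 296.4 L


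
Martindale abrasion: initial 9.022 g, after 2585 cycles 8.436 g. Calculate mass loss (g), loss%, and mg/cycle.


Loss = 9.022 - 8.436 = 0.586 g
Loss% = 0.586 / 9.022 x 100 = 6.50%
Rate = 0.586 / 2585 x 1000 = 0.227 mg/cycle


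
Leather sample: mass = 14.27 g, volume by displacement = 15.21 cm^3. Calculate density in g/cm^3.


Density = mass / volume
Density = 14.27 / 15.21 = 0.938 g/cm^3


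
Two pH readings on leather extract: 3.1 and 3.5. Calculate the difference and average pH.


Difference = |3.1 - 3.5| = 0.4
Average = (3.1 + 3.5) / 2 = 3.30


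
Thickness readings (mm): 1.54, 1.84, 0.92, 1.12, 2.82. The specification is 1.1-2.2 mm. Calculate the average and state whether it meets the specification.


Sum = 8.24
Average = 8.24 / 5 = 1.65 mm
Specification range: 1.1 to 2.2 mm
Within spec: Yes


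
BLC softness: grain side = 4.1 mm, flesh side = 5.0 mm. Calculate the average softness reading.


4.55 mm

Average = (4.1 + 5.0) / 2
Average = 4.55 mm


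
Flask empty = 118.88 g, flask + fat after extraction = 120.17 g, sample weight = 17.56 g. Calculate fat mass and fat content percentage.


Fat mass = 120.17 - 118.88 = 1.29 g
Fat% = 1.29 / 17.56 x 100 = 7.3%


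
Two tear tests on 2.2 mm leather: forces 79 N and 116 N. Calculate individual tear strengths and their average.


Tear 1 = 35.9 N/mm
Tear 2 = 52.7 N/mm
Average = 44.3 N/mm

Tear 1 = 79 / 2.2 = 35.9 N/mm
Tear 2 = 116 / 2.2 = 52.7 N/mm
Average = (35.9 + 52.7) / 2 = 44.3 N/mm


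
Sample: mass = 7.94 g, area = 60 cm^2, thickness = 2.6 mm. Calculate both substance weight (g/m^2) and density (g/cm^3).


Substance weight = 1323.3 g/m^2
Density = 0.509 g/cm^3


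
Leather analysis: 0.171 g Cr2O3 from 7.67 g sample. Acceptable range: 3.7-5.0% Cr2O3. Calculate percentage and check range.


Cr2O3% = 0.171 / 7.67 x 100 = 2.23%
Acceptable range: 3.7 to 5.0%
Within range: No


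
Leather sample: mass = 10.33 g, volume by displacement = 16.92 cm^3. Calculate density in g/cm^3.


0.611 g/cm^3

Density = mass / volume
Density = 10.33 / 16.92 = 0.611 g/cm^3


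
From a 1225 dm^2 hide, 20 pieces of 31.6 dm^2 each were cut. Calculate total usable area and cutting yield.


Total usable = 20 x 31.6 = 632.0 dm^2
Yield = 632.0 / 1225 x 100 = 51.6%


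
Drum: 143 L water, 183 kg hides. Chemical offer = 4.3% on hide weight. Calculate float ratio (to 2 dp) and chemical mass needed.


Float ratio = 143 / 183 = 0.78
Chemical = 183 x 4.3 / 100 = 7.869 kg


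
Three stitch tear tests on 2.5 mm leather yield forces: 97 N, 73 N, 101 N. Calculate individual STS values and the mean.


STS1 = 97 / 2.5 = 38.8 N/mm
STS2 = 73 / 2.5 = 29.2 N/mm
STS3 = 101 / 2.5 = 40.4 N/mm
Mean = (38.8 + 29.2 + 40.4) / 3 = 36.1 N/mm


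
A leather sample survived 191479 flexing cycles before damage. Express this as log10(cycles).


log10(191479) = 5.28


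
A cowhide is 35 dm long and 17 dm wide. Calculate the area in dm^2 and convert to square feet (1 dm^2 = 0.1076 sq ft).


Area = 35 x 17 = 595 dm^2
Conversion: 595 x 0.1076 = 64.02 sq ft


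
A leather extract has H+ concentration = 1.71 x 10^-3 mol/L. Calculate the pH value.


pH = -log10[H+]
pH = -log10(1.71 x 10^-3) = 2.77


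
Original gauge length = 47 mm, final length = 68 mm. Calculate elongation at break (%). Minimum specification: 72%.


Extension = 68 - 47 = 21 mm
Elongation = 21 / 47 x 100 = 44.7%
Minimum required: 72%
Meets specification: No


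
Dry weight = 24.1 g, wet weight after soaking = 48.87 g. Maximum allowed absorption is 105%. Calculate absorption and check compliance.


WA = (48.87 - 24.1) / 24.1 x 100 = 102.8%
Maximum allowed: 105%
Compliant: Yes


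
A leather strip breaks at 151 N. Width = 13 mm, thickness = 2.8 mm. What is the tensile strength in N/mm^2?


4.15 N/mm^2


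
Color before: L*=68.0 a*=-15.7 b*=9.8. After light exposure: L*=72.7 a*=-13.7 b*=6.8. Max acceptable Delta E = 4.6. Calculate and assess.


dL = 4.7, da = 2.0, db = -3.0
dE = sqrt((4.7)^2 + (2.0)^2 + (-3.0)^2) = 5.92
Max = 4.6
Passes: No


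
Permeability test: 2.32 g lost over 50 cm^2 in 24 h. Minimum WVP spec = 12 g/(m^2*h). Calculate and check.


WVP = 2.32 / (50 x 24) x 10000 = 19.33 g/(m^2*h)
Minimum: 12 g/(m^2*h)
Meets spec: Yes


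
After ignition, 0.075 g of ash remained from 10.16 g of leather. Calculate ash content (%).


0.74%

Ash% = 0.075 / 10.16 x 100
Ash% = 0.74%


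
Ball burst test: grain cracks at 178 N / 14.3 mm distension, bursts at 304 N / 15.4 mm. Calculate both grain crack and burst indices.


Crack index = 178 / 14.3 = 12.4 N/mm
Burst index = 304 / 15.4 = 19.7 N/mm


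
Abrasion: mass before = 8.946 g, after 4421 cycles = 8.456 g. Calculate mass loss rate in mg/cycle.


Mass loss = 8.946 - 8.456 = 0.490 g
Rate = 0.490 / 4421 x 1000 = 0.111 mg/cycle


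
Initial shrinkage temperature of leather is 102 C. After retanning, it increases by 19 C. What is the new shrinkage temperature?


New Ts = 102 + 19 = 121 C


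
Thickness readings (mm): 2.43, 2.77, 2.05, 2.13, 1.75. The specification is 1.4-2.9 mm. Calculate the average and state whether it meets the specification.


Average = 2.23 mm
Within specification: Yes

Sum = 11.13
Average = 11.13 / 5 = 2.23 mm
Specification range: 1.4 to 2.9 mm
Within spec: Yes


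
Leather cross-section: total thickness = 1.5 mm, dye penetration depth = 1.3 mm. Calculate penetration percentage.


Penetration% = 1.3 / 1.5 x 100
Penetration = 86.7%


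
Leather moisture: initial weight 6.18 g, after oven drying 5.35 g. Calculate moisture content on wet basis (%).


13.4%

Moisture = 6.18 - 5.35 = 0.83 g
MC = 0.83 / 6.18 x 100 = 13.4%


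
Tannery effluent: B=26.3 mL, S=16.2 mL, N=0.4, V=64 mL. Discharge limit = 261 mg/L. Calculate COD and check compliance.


COD = (26.3 - 16.2) x 0.4 x 8000 / 64 = 505.0 mg/L
Limit: 261 mg/L
Compliant: No


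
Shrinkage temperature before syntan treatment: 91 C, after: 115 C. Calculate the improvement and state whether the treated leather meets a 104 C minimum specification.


Improvement = 115 - 91 = 24 C
Spec check: 115 C >= 104 C? Yes


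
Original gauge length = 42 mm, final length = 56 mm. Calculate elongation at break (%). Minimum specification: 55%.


Extension = 56 - 42 = 14 mm
Elongation = 14 / 42 x 100 = 33.3%
Minimum required: 55%
Meets specification: No


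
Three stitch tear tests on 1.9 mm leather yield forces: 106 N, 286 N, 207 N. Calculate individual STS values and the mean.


STS1 = 55.8 N/mm
STS2 = 150.5 N/mm
STS3 = 108.9 N/mm
Mean = 105.1 N/mm


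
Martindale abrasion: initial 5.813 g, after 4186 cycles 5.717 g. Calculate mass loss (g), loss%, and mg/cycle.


Loss = 5.813 - 5.717 = 0.096 g
Loss% = 0.096 / 5.813 x 100 = 1.65%
Rate = 0.096 / 4186 x 1000 = 0.023 mg/cycle


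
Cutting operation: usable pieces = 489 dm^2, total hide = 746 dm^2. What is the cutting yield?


65.5%


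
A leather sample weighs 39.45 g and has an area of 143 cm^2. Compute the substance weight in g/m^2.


Substance weight = mass / area x 10000
SW = 39.45 / 143 x 10000
SW = 2758.7 g/m^2


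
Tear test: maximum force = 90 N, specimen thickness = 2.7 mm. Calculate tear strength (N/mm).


Tear strength = force / thickness
Tear = 90 / 2.7 = 33.3 N/mm


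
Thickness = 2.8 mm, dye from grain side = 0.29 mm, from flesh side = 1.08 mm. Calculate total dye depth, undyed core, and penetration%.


Total dyed = 1.37 mm
Undyed core = 1.43 mm
Penetration = 48.9%


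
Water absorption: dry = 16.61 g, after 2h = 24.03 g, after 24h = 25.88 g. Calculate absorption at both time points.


2h absorption = 44.7%
24h absorption = 55.8%


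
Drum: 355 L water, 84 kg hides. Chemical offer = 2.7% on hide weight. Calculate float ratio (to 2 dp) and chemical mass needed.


Float ratio = 4.23
Chemical needed = 2.268 kg

Float ratio = 355 / 84 = 4.23
Chemical = 84 x 2.7 / 100 = 2.268 kg


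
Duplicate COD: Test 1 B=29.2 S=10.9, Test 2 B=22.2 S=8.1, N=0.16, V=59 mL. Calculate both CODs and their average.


COD1 = 397.0 mg/L
COD2 = 305.9 mg/L
Average = 351.5 mg/L


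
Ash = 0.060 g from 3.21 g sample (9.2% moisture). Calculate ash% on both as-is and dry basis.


As-is ash% = 0.060 / 3.21 x 100 = 1.87%
Dry mass = 3.21 x (100 - 9.2) / 100 = 2.91468 g
Dry-basis ash% = 0.060 / 2.91468 x 100 = 2.06%


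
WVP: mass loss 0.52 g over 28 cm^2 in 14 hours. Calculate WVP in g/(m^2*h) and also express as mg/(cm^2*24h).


WVP = 0.52 / (28 x 14) x 10000 = 13.27 g/(m^2*h)
Mass loss in mg = 0.52 x 1000 = 520 mg
Per cm^2 per 24h in mg: 520 x 24 / (28 x 14) = 12480 / 392 = 31.84 mg/(cm^2*24h)


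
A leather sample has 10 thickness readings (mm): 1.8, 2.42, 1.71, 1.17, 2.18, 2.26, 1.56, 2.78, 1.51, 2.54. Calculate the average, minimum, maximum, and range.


Sum = 19.93
Average = 19.93 / 10 = 1.99 mm
Minimum = 1.17 mm
Maximum = 2.78 mm
Range = 2.78 - 1.17 = 1.61 mm


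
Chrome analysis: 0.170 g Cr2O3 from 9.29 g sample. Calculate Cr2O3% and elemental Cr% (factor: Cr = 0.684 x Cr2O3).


Cr2O3 = 1.83%
Cr = 1.25%


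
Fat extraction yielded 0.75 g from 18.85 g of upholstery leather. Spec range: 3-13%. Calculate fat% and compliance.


Fat% = 0.75 / 18.85 x 100 = 4.0%
Spec range: 3-13%
Compliant: Yes


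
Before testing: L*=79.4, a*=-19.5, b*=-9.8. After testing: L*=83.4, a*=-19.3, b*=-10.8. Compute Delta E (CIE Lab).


dL = 83.4 - 79.4 = 4.0
da = -19.3 - (-19.5) = 0.2
db = -10.8 - (-9.8) = -1.0
dE = sqrt((4.0)^2 + (0.2)^2 + (-1.0)^2) = 4.13


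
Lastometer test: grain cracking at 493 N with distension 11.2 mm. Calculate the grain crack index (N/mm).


Grain crack index = force / distension
Index = 493 / 11.2 = 44.0 N/mm


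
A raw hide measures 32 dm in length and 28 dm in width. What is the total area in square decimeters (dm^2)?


Area = length x width
Area = 32 x 28 = 896 dm^2


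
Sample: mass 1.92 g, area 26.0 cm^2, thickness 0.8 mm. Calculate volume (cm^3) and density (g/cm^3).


Volume = 2.080 cm^3
Density = 0.923 g/cm^3


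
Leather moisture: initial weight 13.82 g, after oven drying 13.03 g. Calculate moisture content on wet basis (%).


Moisture = 13.82 - 13.03 = 0.79 g
MC = 0.79 / 13.82 x 100 = 5.7%


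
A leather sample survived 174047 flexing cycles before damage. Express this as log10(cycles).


log10(174047) = 5.24


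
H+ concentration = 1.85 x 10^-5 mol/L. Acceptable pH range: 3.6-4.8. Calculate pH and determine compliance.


pH = 4.73
Compliant: Yes

pH = -log10(1.85 x 10^-5) = 4.73
Range: 3.6 to 4.8
Compliant: Yes


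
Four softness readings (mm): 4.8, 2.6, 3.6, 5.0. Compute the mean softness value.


Sum = 4.8 + 2.6 + 3.6 + 5.0
Mean = 16.0 / 4 = 4.00 mm


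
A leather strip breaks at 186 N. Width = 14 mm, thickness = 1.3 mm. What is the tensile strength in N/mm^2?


10.22 N/mm^2


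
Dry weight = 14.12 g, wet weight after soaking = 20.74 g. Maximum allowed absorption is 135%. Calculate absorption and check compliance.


Absorption = 46.9%
Compliant: Yes

WA = (20.74 - 14.12) / 14.12 x 100 = 46.9%
Maximum allowed: 135%
Compliant: Yes


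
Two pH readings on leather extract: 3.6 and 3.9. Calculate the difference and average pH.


Difference = 0.3
Average pH = 3.75

Difference = |3.6 - 3.9| = 0.3
Average = (3.6 + 3.9) / 2 = 3.75


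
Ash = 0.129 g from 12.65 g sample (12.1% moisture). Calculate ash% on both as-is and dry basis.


As-is ash% = 0.129 / 12.65 x 100 = 1.02%
Dry mass = 12.65 x (100 - 12.1) / 100 = 11.11935 g
Dry-basis ash% = 0.129 / 11.11935 x 100 = 1.16%


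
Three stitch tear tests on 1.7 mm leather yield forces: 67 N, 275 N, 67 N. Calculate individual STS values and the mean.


STS1 = 67 / 1.7 = 39.4 N/mm
STS2 = 275 / 1.7 = 161.8 N/mm
STS3 = 67 / 1.7 = 39.4 N/mm
Mean = (39.4 + 161.8 + 39.4) / 3 = 80.2 N/mm


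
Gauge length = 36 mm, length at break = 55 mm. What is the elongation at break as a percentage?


Extension = 55 - 36 = 19 mm
Elongation = 19 / 36 x 100 = 52.8%


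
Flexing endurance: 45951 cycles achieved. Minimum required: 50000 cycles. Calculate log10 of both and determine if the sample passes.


Achieved: log10 = 4.66
Required: log10 = 4.70
Passes: No

log10(45951) = 4.66
log10(50000) = 4.70
Passes: No


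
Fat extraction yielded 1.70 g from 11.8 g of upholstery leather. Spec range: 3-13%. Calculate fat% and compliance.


Fat content = 14.4%
Compliant: No

Fat% = 1.70 / 11.8 x 100 = 14.4%
Spec range: 3-13%
Compliant: No


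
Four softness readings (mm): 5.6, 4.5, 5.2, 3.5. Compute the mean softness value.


Sum = 5.6 + 4.5 + 5.2 + 3.5
Mean = 18.8 / 4 = 4.70 mm


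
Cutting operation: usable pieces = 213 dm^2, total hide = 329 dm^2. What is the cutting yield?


Yield = usable / total x 100
Yield = 213 / 329 x 100 = 64.7%


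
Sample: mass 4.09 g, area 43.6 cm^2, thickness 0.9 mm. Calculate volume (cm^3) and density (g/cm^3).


Thickness in cm = 0.9 / 10 = 0.09 cm
Volume = 43.6 x 0.09 = 3.924 cm^3
Density = 4.09 / 3.924 = 1.042 g/cm^3


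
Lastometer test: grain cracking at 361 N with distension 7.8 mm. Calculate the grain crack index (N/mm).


Grain crack index = force / distension
Index = 361 / 7.8 = 46.3 N/mm


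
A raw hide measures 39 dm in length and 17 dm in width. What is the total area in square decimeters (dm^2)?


663 dm^2

Area = length x width
Area = 39 x 17 = 663 dm^2


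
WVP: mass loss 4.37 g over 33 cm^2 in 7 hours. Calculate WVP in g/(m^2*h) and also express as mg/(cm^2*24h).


WVP = 4.37 / (33 x 7) x 10000 = 189.18 g/(m^2*h)
Mass loss in mg = 4.37 x 1000 = 4370 mg
Per cm^2 per 24h in mg: 4370 x 24 / (33 x 7) = 104880 / 231 = 454.03 mg/(cm^2*24h)


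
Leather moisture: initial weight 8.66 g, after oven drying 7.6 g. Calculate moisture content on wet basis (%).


Moisture = 8.66 - 7.6 = 1.06 g
MC = 1.06 / 8.66 x 100 = 12.2%


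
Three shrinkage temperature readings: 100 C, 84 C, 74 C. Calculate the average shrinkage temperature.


86.0 C

Average = (100 + 84 + 74) / 3
Average = 258 / 3 = 86.0 C


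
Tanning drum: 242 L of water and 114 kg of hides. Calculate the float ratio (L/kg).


Float ratio = water / hide weight
Ratio = 242 / 114 = 2.1


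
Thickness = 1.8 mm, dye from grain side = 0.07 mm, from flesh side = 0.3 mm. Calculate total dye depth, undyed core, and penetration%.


Total dyed = 0.07 + 0.3 = 0.37 mm
Undyed core = 1.8 - 0.37 = 1.43 mm
Penetration = 0.37 / 1.8 x 100 = 20.6%


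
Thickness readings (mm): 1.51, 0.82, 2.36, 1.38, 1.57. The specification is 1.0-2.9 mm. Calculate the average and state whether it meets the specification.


Sum = 7.64
Average = 7.64 / 5 = 1.53 mm
Specification range: 1.0 to 2.9 mm
Within spec: Yes


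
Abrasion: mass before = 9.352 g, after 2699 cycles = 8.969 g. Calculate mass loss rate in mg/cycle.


0.142 mg/cycle

Mass loss = 9.352 - 8.969 = 0.383 g
Rate = 0.383 / 2699 x 1000 = 0.142 mg/cycle


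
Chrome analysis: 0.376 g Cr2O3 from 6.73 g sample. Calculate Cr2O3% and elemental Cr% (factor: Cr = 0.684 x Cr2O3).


Cr2O3 = 5.59%
Cr = 3.82%

Cr2O3% = 0.376 / 6.73 x 100 = 5.59%
Cr% = 5.59 x 0.684 = 3.82%


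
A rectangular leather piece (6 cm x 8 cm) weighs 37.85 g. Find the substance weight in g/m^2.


7885.4 g/m^2

Area = 6 x 8 = 48 cm^2
SW = 37.85 / 48 x 10000 = 7885.4 g/m^2


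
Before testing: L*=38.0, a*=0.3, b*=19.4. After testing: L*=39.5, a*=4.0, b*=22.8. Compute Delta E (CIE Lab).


dL = 39.5 - 38.0 = 1.5
da = 4.0 - 0.3 = 3.7
db = 22.8 - 19.4 = 3.4
dE = sqrt((1.5)^2 + (3.7)^2 + (3.4)^2) = 5.24


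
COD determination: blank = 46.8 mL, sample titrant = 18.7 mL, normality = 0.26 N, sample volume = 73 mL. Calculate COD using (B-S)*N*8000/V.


COD = (46.8 - 18.7) x 0.26 x 8000 / 73
COD = 28.1 x 0.26 x 8000 / 73
COD = 800.7 mg/L


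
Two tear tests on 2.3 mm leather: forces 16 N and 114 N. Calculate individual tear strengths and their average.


Tear 1 = 7.0 N/mm
Tear 2 = 49.6 N/mm
Average = 28.3 N/mm

Tear 1 = 16 / 2.3 = 7.0 N/mm
Tear 2 = 114 / 2.3 = 49.6 N/mm
Average = (7.0 + 49.6) / 2 = 28.3 N/mm


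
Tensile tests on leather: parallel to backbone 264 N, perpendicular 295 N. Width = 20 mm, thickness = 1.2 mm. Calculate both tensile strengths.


Parallel = 11.00 N/mm^2
Perpendicular = 12.29 N/mm^2

Area = 20 x 1.2 = 24.0 mm^2
TS (parallel) = 264 / 24.0 = 11.00 N/mm^2
TS (perpendicular) = 295 / 24.0 = 12.29 N/mm^2


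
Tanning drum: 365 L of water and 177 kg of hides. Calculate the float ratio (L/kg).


2.1


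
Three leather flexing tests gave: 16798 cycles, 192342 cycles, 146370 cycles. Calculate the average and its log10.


Average = 118503 cycles
log10 = 5.07


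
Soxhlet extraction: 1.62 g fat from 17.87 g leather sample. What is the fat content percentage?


9.1%

Fat content = 1.62 / 17.87 x 100
Fat = 9.1%


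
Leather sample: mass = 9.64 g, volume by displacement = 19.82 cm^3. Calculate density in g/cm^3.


0.486 g/cm^3

Density = mass / volume
Density = 9.64 / 19.82 = 0.486 g/cm^3


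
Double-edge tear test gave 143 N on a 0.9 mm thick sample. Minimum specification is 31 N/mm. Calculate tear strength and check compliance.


Tear strength = 158.9 N/mm
Compliant: Yes

Tear strength = 143 / 0.9 = 158.9 N/mm
Required minimum = 31 N/mm
Compliant: Yes


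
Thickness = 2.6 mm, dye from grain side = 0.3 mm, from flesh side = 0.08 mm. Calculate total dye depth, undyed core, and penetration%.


Total dyed = 0.38 mm
Undyed core = 2.22 mm
Penetration = 14.6%

Total dyed = 0.3 + 0.08 = 0.38 mm
Undyed core = 2.6 - 0.38 = 2.22 mm
Penetration = 0.38 / 2.6 x 100 = 14.6%


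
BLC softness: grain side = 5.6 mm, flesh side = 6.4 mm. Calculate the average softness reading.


Average = (5.6 + 6.4) / 2
Average = 6.00 mm


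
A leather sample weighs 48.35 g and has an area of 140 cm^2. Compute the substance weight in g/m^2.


Substance weight = mass / area x 10000
SW = 48.35 / 140 x 10000
SW = 3453.6 g/m^2


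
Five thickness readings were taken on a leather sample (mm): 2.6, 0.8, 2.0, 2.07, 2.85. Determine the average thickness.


Sum = 2.6 + 0.8 + 2.0 + 2.07 + 2.85 = 10.32
Average = 10.32 / 5 = 2.06 mm


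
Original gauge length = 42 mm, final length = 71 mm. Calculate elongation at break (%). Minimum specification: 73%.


Elongation = 69.0%
Meets spec: No

Extension = 71 - 42 = 29 mm
Elongation = 29 / 42 x 100 = 69.0%
Minimum required: 73%
Meets specification: No


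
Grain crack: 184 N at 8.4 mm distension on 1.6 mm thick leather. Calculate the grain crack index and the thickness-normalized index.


Crack index = 21.9 N/mm
Normalized index = 13.7 N/mm per mm

Crack index = 184 / 8.4 = 21.9 N/mm
Normalized = 21.9 / 1.6 = 13.7 N/mm per mm


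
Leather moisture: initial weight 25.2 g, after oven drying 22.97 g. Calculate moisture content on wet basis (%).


Moisture = 25.2 - 22.97 = 2.23 g
MC = 2.23 / 25.2 x 100 = 8.8%


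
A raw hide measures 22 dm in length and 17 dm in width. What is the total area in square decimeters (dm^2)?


374 dm^2

Area = length x width
Area = 22 x 17 = 374 dm^2


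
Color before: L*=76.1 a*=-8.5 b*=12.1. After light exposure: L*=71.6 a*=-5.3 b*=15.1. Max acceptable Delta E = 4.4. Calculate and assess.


dL = -4.5, da = 3.2, db = 3.0
dE = sqrt((-4.5)^2 + (3.2)^2 + (3.0)^2) = 6.28
Max = 4.4
Passes: No


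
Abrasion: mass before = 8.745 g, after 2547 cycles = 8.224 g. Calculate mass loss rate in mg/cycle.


0.205 mg/cycle

Mass loss = 8.745 - 8.224 = 0.521 g
Rate = 0.521 / 2547 x 1000 = 0.205 mg/cycle


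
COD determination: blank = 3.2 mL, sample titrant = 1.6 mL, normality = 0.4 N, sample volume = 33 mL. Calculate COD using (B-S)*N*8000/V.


155.2 mg/L


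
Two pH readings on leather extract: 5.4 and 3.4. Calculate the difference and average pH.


Difference = |5.4 - 3.4| = 2.0
Average = (5.4 + 3.4) / 2 = 4.40


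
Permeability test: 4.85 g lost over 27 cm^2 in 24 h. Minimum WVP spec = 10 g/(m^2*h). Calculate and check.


WVP = 4.85 / (27 x 24) x 10000 = 74.85 g/(m^2*h)
Minimum: 10 g/(m^2*h)
Meets spec: Yes


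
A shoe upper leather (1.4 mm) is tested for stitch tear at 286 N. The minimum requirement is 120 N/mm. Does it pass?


STS = 286 / 1.4 = 204.3 N/mm
Minimum required: 120 N/mm
Passes: Yes


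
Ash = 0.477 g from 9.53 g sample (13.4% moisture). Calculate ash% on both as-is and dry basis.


As-is ash = 5.01%
Dry-basis ash = 5.78%


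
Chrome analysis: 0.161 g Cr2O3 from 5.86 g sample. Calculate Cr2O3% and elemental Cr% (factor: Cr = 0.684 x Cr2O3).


Cr2O3 = 2.75%
Cr = 1.88%

Cr2O3% = 0.161 / 5.86 x 100 = 2.75%
Cr% = 2.75 x 0.684 = 1.88%


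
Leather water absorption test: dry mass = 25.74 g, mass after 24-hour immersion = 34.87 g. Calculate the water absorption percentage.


Water absorbed = 34.87 - 25.74 = 9.13 g
WA% = 9.13 / 25.74 x 100 = 35.5%


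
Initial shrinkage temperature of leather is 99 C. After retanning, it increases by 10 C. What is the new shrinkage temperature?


109 C

New Ts = 99 + 10 = 109 C


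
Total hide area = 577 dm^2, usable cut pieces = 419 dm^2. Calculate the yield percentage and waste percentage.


Yield = 72.6%
Waste = 27.4%

Yield = 419 / 577 x 100 = 72.6%
Waste = 577 - 419 = 158 dm^2
Waste% = 100 - 72.6 = 27.4%


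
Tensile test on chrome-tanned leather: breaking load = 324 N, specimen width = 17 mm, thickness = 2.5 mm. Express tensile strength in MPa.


7.62 MPa

Cross-section = 17 x 2.5 = 42.5 mm^2
TS = 324 / 42.5 = 7.62 MPa
(1 N/mm^2 = 1 MPa)


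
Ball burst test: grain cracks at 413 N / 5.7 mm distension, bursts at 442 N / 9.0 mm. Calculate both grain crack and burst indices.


Crack index = 72.5 N/mm
Burst index = 49.1 N/mm

Crack index = 413 / 5.7 = 72.5 N/mm
Burst index = 442 / 9.0 = 49.1 N/mm


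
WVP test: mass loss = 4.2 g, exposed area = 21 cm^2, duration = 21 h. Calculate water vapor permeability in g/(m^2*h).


WVP = mass_loss / (area x time) x 10000
WVP = 4.2 / (21 x 21) x 10000
WVP = 4.2 / 441 x 10000 = 95.24 g/(m^2*h)


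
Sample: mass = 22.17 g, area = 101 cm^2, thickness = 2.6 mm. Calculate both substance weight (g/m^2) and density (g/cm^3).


Substance weight = 2195.0 g/m^2
Density = 0.844 g/cm^3

SW = 22.17 / 101 x 10000 = 2195.0 g/m^2
Volume = 101 x 2.6 / 10 = 26.26 cm^3
Density = 22.17 / 26.26 = 0.844 g/cm^3


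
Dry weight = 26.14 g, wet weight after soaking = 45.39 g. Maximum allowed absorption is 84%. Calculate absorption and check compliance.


WA = (45.39 - 26.14) / 26.14 x 100 = 73.6%
Maximum allowed: 84%
Compliant: Yes


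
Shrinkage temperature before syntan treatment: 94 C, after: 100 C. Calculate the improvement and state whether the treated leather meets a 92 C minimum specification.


Improvement = 100 - 94 = 6 C
Spec check: 100 C >= 92 C? Yes


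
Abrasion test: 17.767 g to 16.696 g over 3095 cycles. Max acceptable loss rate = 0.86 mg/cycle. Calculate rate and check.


Rate = 0.346 mg/cycle
Passes: Yes

Loss = 17.767 - 16.696 = 1.071 g
Rate = 1.071 g / 3095 cycles x 1000 = 0.346 mg/cycle
Max = 0.86 mg/cycle
Passes: Yes


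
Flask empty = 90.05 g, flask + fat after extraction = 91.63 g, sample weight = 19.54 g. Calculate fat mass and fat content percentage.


Fat mass = 1.58 g
Fat content = 8.1%

Fat mass = 91.63 - 90.05 = 1.58 g
Fat% = 1.58 / 19.54 x 100 = 8.1%


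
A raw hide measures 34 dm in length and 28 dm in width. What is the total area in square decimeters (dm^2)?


952 dm^2

Area = length x width
Area = 34 x 28 = 952 dm^2


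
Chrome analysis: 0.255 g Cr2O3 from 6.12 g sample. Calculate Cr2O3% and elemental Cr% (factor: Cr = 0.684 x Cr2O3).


Cr2O3% = 0.255 / 6.12 x 100 = 4.17%
Cr% = 4.17 x 0.684 = 2.85%


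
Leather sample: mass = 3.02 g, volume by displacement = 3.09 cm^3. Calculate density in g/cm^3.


Density = mass / volume
Density = 3.02 / 3.09 = 0.977 g/cm^3


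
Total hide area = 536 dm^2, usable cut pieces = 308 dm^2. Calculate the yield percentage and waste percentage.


Yield = 57.5%
Waste = 42.5%


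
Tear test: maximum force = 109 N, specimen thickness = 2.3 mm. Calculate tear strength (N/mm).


47.4 N/mm


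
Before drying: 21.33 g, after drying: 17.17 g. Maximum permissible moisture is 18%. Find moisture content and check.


MC = (21.33 - 17.17) / 21.33 x 100 = 19.5%
Maximum: 18%
Acceptable: No


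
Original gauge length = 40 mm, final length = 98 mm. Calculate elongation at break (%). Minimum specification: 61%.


Extension = 98 - 40 = 58 mm
Elongation = 58 / 40 x 100 = 145.0%
Minimum required: 61%
Meets specification: Yes


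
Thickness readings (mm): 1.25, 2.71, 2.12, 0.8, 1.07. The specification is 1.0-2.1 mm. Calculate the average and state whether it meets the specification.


Sum = 7.95
Average = 7.95 / 5 = 1.59 mm
Specification range: 1.0 to 2.1 mm
Within spec: Yes


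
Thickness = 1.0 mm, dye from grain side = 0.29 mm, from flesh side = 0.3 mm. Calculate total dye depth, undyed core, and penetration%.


Total dyed = 0.59 mm
Undyed core = 0.41 mm
Penetration = 59.0%

Total dyed = 0.29 + 0.3 = 0.59 mm
Undyed core = 1.0 - 0.59 = 0.41 mm
Penetration = 0.59 / 1.0 x 100 = 59.0%


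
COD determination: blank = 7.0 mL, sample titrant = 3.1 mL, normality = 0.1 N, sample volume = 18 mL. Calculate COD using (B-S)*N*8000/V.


COD = (7.0 - 3.1) x 0.1 x 8000 / 18
COD = 3.9 x 0.1 x 8000 / 18
COD = 173.3 mg/L


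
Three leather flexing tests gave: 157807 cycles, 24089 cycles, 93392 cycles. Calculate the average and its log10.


Average = 91763 cycles
log10 = 4.96

Average = (157807 + 24089 + 93392) / 3 = 91763 cycles
log10(91763) = 4.96


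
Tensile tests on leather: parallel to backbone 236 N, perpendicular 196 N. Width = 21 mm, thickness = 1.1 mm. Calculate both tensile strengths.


Parallel = 10.22 N/mm^2
Perpendicular = 8.48 N/mm^2

Area = 21 x 1.1 = 23.1 mm^2
TS (parallel) = 236 / 23.1 = 10.22 N/mm^2
TS (perpendicular) = 196 / 23.1 = 8.48 N/mm^2


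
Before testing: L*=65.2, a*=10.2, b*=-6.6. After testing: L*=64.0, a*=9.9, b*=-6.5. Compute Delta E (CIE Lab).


dL = 64.0 - 65.2 = -1.2
da = 9.9 - 10.2 = -0.3
db = -6.5 - (-6.6) = 0.1
dE = sqrt((-1.2)^2 + (-0.3)^2 + (0.1)^2) = 1.24


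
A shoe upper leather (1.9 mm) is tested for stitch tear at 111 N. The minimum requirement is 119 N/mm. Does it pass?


STS = 111 / 1.9 = 58.4 N/mm
Minimum required: 119 N/mm
Passes: No


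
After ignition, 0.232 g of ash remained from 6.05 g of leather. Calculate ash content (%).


Ash% = 0.232 / 6.05 x 100
Ash% = 3.83%


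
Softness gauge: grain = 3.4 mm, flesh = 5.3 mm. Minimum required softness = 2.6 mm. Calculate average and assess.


Average = (3.4 + 5.3) / 2 = 4.35 mm
Minimum = 2.6 mm
Meets requirement: Yes


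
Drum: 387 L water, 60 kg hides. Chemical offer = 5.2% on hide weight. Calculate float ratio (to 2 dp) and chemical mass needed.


Float ratio = 6.45
Chemical needed = 3.12 kg


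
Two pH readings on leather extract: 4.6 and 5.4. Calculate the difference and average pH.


Difference = |4.6 - 5.4| = 0.8
Average = (4.6 + 5.4) / 2 = 5.00


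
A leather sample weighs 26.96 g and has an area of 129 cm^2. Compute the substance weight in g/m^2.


2089.9 g/m^2


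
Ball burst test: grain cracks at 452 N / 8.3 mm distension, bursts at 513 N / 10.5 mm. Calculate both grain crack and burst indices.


Crack index = 452 / 8.3 = 54.5 N/mm
Burst index = 513 / 10.5 = 48.9 N/mm


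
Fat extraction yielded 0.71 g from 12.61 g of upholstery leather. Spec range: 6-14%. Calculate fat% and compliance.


Fat% = 0.71 / 12.61 x 100 = 5.6%
Spec range: 6-14%
Compliant: No


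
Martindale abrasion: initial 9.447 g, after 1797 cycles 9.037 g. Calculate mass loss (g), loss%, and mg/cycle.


Loss = 9.447 - 9.037 = 0.410 g
Loss% = 0.410 / 9.447 x 100 = 4.34%
Rate = 0.410 / 1797 x 1000 = 0.228 mg/cycle


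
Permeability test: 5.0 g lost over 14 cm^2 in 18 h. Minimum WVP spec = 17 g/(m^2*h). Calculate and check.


WVP = 198.41 g/(m^2*h)
Meets specification: Yes


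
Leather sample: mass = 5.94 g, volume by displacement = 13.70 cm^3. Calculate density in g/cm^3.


0.434 g/cm^3


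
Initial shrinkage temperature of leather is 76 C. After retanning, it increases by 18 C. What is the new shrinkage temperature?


New Ts = 76 + 18 = 94 C


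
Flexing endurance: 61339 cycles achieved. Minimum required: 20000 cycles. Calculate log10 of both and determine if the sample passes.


log10(61339) = 4.79
log10(20000) = 4.30
Passes: Yes


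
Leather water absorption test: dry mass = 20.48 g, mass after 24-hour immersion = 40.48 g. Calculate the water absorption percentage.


Water absorbed = 40.48 - 20.48 = 20.00 g
WA% = 20.00 / 20.48 x 100 = 97.7%


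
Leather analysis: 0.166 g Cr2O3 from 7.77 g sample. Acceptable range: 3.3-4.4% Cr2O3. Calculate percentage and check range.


Cr2O3% = 0.166 / 7.77 x 100 = 2.14%
Acceptable range: 3.3 to 4.4%
Within range: No


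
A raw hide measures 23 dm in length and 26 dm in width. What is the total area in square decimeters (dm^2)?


598 dm^2


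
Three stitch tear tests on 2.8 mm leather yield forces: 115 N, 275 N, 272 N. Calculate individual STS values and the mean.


STS1 = 115 / 2.8 = 41.1 N/mm
STS2 = 275 / 2.8 = 98.2 N/mm
STS3 = 272 / 2.8 = 97.1 N/mm
Mean = (41.1 + 98.2 + 97.1) / 3 = 78.8 N/mm


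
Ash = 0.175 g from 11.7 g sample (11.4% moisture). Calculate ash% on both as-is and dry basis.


As-is ash% = 0.175 / 11.7 x 100 = 1.50%
Dry mass = 11.7 x (100 - 11.4) / 100 = 10.3662 g
Dry-basis ash% = 0.175 / 10.3662 x 100 = 1.69%


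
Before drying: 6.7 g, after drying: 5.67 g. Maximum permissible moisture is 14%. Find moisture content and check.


Moisture content = 15.4%
Acceptable: No

MC = (6.7 - 5.67) / 6.7 x 100 = 15.4%
Maximum: 14%
Acceptable: No


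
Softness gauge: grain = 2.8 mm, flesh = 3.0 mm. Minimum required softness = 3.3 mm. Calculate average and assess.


Average softness = 2.90 mm
Meets requirement: No


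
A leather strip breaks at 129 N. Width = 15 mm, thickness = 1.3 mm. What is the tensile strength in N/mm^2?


6.62 N/mm^2

Cross-sectional area = 15 x 1.3 = 19.5 mm^2
Tensile strength = 129 / 19.5 = 6.62 N/mm^2


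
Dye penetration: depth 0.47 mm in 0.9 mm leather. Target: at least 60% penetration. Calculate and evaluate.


Penetration = 0.47 / 0.9 x 100 = 52.2%
Target: 60%
Meets target: No


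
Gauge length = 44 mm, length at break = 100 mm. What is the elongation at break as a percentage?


Extension = 100 - 44 = 56 mm
Elongation = 56 / 44 x 100 = 127.3%


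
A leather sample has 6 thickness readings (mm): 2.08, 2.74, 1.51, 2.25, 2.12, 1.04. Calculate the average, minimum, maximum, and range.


Average = 1.96 mm
Min = 1.04 mm
Max = 2.74 mm
Range = 1.70 mm

Sum = 11.74
Average = 11.74 / 6 = 1.96 mm
Minimum = 1.04 mm
Maximum = 2.74 mm
Range = 2.74 - 1.04 = 1.70 mm


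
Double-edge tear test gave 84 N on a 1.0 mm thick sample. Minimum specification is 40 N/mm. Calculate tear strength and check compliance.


Tear strength = 84 / 1.0 = 84.0 N/mm
Required minimum = 40 N/mm
Compliant: Yes


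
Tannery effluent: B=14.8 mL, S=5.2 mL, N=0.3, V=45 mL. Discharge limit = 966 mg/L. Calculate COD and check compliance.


COD = 512.0 mg/L
Compliant: Yes

COD = (14.8 - 5.2) x 0.3 x 8000 / 45 = 512.0 mg/L
Limit: 966 mg/L
Compliant: Yes


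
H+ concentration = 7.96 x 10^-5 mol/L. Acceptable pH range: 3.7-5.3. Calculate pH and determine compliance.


pH = -log10(7.96 x 10^-5) = 4.10
Range: 3.7 to 5.3
Compliant: Yes


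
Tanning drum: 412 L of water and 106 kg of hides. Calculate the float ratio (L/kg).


3.9

Float ratio = water / hide weight
Ratio = 412 / 106 = 3.9


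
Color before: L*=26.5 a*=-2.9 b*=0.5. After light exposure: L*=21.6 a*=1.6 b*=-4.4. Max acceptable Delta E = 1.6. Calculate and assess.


Delta E = 8.26
Passes: No

dL = -4.9, da = 4.5, db = -4.9
dE = sqrt((-4.9)^2 + (4.5)^2 + (-4.9)^2) = 8.26
Max = 1.6
Passes: No


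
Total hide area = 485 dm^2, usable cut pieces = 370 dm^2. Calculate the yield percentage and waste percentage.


Yield = 370 / 485 x 100 = 76.3%
Waste = 485 - 370 = 115 dm^2
Waste% = 100 - 76.3 = 23.7%


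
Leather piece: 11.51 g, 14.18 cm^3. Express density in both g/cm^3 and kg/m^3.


Density = 11.51 / 14.18 = 0.812 g/cm^3
Convert: 0.812 x 1000 = 812 kg/m^3


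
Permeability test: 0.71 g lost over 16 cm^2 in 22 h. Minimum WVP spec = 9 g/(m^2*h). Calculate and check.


WVP = 20.17 g/(m^2*h)
Meets specification: Yes


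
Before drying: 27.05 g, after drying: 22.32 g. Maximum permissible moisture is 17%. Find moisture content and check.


Moisture content = 17.5%
Acceptable: No


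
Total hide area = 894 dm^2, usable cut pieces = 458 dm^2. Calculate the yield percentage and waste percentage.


Yield = 51.2%
Waste = 48.8%

Yield = 458 / 894 x 100 = 51.2%
Waste = 894 - 458 = 436 dm^2
Waste% = 100 - 51.2 = 48.8%


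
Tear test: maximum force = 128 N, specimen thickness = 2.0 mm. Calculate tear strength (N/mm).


64.0 N/mm


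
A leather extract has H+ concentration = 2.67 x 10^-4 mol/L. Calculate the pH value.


pH = 3.57


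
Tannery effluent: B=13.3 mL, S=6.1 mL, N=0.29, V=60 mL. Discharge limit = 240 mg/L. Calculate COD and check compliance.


COD = (13.3 - 6.1) x 0.29 x 8000 / 60 = 278.4 mg/L
Limit: 240 mg/L
Compliant: No


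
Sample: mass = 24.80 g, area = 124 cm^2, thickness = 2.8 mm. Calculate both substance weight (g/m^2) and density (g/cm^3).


SW = 24.80 / 124 x 10000 = 2000.0 g/m^2
Volume = 124 x 2.8 / 10 = 34.72 cm^3
Density = 24.80 / 34.72 = 0.714 g/cm^3


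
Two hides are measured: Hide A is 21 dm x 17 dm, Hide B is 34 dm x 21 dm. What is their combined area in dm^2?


Hide A area = 21 x 17 = 357 dm^2
Hide B area = 34 x 21 = 714 dm^2
Total = 357 + 714 = 1071 dm^2


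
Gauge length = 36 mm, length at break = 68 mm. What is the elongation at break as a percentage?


88.9%

Extension = 68 - 36 = 32 mm
Elongation = 32 / 36 x 100 = 88.9%


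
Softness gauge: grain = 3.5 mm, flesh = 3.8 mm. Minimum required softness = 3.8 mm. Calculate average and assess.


Average = (3.5 + 3.8) / 2 = 3.65 mm
Minimum = 3.8 mm
Meets requirement: No


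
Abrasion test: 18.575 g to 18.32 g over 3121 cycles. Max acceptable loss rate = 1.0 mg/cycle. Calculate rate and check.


Rate = 0.082 mg/cycle
Passes: Yes

Loss = 18.575 - 18.32 = 0.255 g
Rate = 0.255 g / 3121 cycles x 1000 = 0.082 mg/cycle
Max = 1.0 mg/cycle
Passes: Yes


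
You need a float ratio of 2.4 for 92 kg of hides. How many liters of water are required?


Water = hide weight x target ratio
Water = 92 x 2.4 = 220.8 L


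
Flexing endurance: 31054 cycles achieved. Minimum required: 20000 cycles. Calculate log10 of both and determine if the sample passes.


Achieved: log10 = 4.49
Required: log10 = 4.30
Passes: Yes

log10(31054) = 4.49
log10(20000) = 4.30
Passes: Yes


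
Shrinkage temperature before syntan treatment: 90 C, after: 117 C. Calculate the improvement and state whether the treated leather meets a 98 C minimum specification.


Improvement = 27 C
Meets 98 C spec: Yes


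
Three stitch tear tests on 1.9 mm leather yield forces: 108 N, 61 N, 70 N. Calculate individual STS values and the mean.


STS1 = 108 / 1.9 = 56.8 N/mm
STS2 = 61 / 1.9 = 32.1 N/mm
STS3 = 70 / 1.9 = 36.8 N/mm
Mean = (56.8 + 32.1 + 36.8) / 3 = 41.9 N/mm


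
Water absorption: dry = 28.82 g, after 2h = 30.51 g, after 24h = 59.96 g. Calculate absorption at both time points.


2h absorption = 5.9%
24h absorption = 108.0%

WA (2h) = (30.51 - 28.82) / 28.82 x 100 = 5.9%
WA (24h) = (59.96 - 28.82) / 28.82 x 100 = 108.0%


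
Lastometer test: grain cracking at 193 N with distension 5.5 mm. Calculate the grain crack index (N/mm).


Grain crack index = force / distension
Index = 193 / 5.5 = 35.1 N/mm


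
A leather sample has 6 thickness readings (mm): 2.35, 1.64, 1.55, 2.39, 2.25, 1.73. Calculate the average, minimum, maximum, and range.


Sum = 11.91
Average = 11.91 / 6 = 1.99 mm
Minimum = 1.55 mm
Maximum = 2.39 mm
Range = 2.39 - 1.55 = 0.84 mm


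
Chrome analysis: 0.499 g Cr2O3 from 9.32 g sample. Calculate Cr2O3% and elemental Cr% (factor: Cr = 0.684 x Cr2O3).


Cr2O3 = 5.35%
Cr = 3.66%

Cr2O3% = 0.499 / 9.32 x 100 = 5.35%
Cr% = 5.35 x 0.684 = 3.66%


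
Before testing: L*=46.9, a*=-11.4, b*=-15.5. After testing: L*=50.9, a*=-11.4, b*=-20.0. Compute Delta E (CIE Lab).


Delta E = 6.02


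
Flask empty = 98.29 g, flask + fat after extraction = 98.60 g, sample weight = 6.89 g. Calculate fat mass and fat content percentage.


Fat mass = 98.60 - 98.29 = 0.31 g
Fat% = 0.31 / 6.89 x 100 = 4.5%


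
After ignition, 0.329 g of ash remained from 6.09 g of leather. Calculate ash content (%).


5.40%

Ash% = 0.329 / 6.09 x 100
Ash% = 5.40%


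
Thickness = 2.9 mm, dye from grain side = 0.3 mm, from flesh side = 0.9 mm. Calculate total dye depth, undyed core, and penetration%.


Total dyed = 0.3 + 0.9 = 1.20 mm
Undyed core = 2.9 - 1.20 = 1.70 mm
Penetration = 1.20 / 2.9 x 100 = 41.4%


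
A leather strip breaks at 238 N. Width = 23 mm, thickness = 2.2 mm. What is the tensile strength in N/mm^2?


4.70 N/mm^2


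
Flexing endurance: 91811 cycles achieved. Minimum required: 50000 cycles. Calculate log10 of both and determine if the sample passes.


log10(91811) = 4.96
log10(50000) = 4.70
Passes: Yes


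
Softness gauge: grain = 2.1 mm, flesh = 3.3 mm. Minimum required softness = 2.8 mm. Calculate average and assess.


Average softness = 2.70 mm
Meets requirement: No


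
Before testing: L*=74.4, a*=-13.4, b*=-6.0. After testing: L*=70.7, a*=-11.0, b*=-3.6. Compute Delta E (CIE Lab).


Delta E = 5.02


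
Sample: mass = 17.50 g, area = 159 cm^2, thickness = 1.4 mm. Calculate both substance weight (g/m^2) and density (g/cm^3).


Substance weight = 1100.6 g/m^2
Density = 0.786 g/cm^3

SW = 17.50 / 159 x 10000 = 1100.6 g/m^2
Volume = 159 x 1.4 / 10 = 22.26 cm^3
Density = 17.50 / 22.26 = 0.786 g/cm^3


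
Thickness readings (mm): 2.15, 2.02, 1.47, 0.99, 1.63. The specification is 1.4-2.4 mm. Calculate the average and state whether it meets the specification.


Sum = 8.26
Average = 8.26 / 5 = 1.65 mm
Specification range: 1.4 to 2.4 mm
Within spec: Yes


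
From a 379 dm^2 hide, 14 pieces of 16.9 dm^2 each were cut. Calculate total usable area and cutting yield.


Usable area = 236.6 dm^2
Yield = 62.4%

Total usable = 14 x 16.9 = 236.6 dm^2
Yield = 236.6 / 379 x 100 = 62.4%


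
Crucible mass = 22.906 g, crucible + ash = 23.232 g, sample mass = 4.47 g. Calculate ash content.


Ash mass = 23.232 - 22.906 = 0.326 g
Ash% = 0.326 / 4.47 x 100 = 7.29%


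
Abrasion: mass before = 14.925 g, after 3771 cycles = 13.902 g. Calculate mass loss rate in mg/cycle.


0.271 mg/cycle


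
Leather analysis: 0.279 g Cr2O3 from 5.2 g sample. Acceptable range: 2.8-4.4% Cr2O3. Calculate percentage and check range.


Cr2O3 = 5.37%
Within range: No

Cr2O3% = 0.279 / 5.2 x 100 = 5.37%
Acceptable range: 2.8 to 4.4%
Within range: No


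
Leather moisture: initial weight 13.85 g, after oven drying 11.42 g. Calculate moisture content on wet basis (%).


Moisture = 13.85 - 11.42 = 2.43 g
MC = 2.43 / 13.85 x 100 = 17.5%


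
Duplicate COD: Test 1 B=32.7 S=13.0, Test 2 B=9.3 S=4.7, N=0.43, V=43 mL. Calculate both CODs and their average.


COD1 = 1576.0 mg/L
COD2 = 368.0 mg/L
Average = 972.0 mg/L

COD1 = (32.7 - 13.0) x 0.43 x 8000 / 43 = 1576.0 mg/L
COD2 = (9.3 - 4.7) x 0.43 x 8000 / 43 = 368.0 mg/L
Average = (1576.0 + 368.0) / 2 = 972.0 mg/L
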